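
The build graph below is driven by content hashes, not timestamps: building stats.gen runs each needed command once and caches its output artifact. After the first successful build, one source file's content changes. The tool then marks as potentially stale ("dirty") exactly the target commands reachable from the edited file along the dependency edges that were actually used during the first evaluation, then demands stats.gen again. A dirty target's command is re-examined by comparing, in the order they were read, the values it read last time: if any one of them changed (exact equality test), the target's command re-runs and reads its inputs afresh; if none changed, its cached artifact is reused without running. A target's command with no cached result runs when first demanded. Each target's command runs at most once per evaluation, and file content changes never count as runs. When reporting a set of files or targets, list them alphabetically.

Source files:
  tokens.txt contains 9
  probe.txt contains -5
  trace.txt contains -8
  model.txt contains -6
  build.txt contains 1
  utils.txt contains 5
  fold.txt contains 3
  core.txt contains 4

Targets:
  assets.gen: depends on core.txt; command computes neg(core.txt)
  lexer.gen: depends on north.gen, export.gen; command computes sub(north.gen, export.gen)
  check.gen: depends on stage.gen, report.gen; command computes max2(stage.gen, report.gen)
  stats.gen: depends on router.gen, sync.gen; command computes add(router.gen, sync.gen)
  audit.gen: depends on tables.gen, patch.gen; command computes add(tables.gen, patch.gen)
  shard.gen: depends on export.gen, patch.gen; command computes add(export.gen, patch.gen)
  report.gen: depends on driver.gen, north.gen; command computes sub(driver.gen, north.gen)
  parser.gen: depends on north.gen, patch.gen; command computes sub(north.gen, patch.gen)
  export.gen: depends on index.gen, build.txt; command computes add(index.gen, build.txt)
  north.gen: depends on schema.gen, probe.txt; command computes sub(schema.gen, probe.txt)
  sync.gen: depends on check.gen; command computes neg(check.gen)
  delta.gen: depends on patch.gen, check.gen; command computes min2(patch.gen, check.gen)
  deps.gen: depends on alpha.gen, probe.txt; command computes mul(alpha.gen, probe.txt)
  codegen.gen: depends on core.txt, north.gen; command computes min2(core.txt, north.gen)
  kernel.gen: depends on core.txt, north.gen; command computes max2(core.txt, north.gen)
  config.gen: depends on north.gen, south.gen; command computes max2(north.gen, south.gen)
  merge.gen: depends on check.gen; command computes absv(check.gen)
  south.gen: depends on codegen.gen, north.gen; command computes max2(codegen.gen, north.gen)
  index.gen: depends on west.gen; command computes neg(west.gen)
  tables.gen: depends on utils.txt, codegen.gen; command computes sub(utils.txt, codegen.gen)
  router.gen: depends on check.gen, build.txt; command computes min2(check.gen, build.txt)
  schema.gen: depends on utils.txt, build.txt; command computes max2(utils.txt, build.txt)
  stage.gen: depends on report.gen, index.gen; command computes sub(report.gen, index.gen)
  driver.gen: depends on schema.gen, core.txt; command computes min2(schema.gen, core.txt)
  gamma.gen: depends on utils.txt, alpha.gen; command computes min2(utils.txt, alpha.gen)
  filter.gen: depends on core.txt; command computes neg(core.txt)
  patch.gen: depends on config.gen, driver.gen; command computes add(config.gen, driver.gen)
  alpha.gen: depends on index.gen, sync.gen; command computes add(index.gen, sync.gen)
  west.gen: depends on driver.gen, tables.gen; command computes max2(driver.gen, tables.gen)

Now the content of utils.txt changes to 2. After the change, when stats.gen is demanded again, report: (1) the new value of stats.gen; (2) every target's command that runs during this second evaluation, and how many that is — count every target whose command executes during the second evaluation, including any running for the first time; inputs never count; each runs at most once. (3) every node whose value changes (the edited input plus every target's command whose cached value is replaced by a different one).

Initial pass — values computed on the first demand:
  schema.gen = max2(5, 1) = 5
  driver.gen = min2(5, 4) = 4
  north.gen = sub(5, -5) = 10
  codegen.gen = min2(4, 10) = 4
  report.gen = sub(4, 10) = -6
  tables.gen = sub(5, 4) = 1
  west.gen = max2(4, 1) = 4
  index.gen = neg(4) = -4
  stage.gen = sub(-6, -4) = -2
  check.gen = max2(-2, -6) = -2
  router.gen = min2(-2, 1) = -2
  sync.gen = neg(-2) = 2
  stats.gen = add(-2, 2) = 0

Second demand — change propagation:
  schema.gen: re-runs because utils.txt 5->2; new result 2.
  driver.gen: re-runs because schema.gen 5->2; new result 2.
  north.gen: re-runs because schema.gen 5->2; new result 7.
  codegen.gen: re-runs because north.gen 10->7; new result 4 (unchanged).
  report.gen: re-runs because driver.gen 4->2; north.gen 10->7; new result -5.
  tables.gen: re-runs because utils.txt 5->2; new result -2.
  west.gen: re-runs because driver.gen 4->2; tables.gen 1->-2; new result 2.
  index.gen: re-runs because west.gen 4->2; new result -2.
  stage.gen: re-runs because report.gen -6->-5; index.gen -4->-2; new result -3.
  check.gen: re-runs because stage.gen -2->-3; report.gen -6->-5; new result -3.
  router.gen: re-runs because check.gen -2->-3; new result -3.
  sync.gen: re-runs because check.gen -2->-3; new result 3.
  stats.gen: re-runs because router.gen -2->-3; sync.gen 2->3; new result 0 (unchanged).

stats.gen now evaluates to 0.
Run set: check.gen, codegen.gen, driver.gen, index.gen, north.gen, report.gen, router.gen, schema.gen, stage.gen, stats.gen, sync.gen, tables.gen, west.gen (13 run).
Changed values: check.gen, driver.gen, index.gen, north.gen, report.gen, router.gen, schema.gen, stage.gen, sync.gen, tables.gen, utils.txt, west.gen.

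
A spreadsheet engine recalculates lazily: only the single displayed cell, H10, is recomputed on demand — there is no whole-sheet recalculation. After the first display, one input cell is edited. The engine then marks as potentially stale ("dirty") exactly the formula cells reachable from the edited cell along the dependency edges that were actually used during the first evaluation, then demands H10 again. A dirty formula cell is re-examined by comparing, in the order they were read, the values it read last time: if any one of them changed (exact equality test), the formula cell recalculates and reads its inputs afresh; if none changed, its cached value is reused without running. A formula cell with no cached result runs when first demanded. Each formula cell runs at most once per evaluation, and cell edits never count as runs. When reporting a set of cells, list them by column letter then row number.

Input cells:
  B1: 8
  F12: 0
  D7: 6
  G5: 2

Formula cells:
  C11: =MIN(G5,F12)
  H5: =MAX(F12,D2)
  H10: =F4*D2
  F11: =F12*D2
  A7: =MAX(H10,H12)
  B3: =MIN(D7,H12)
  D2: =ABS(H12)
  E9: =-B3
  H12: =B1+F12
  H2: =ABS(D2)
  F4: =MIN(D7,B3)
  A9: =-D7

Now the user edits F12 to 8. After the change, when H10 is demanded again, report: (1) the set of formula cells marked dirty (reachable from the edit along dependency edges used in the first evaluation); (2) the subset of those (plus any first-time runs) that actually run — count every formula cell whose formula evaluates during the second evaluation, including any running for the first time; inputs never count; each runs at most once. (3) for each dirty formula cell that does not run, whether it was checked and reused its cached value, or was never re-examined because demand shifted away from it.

Marked dirty: B3, D2, F4, H10, H12.
Formula cells that run: B3, D2, H10, H12 — 4 in total.
Checked but reused from cache: F4.
Key observation: the cutoff stops propagation at F4 — its inputs' values are unchanged, so it reuses its cache.

First evaluation (everything demanded from the output):
  H12 = 8 + 0 = 8
  B3 = MIN(6, 8) = 6
  D2 = ABS(8) = 8
  F4 = MIN(6, 6) = 6
  H10 = 6 * 8 = 48

Propagation after the edit:
  H12: runs — F12 0->8; result 16.
  B3: runs — H12 8->16; result 6 (same value as before).
  D2: runs — H12 8->16; result 16.
  F4: checked — values it read are unchanged (D7 unchanged, B3 unchanged); reused cached 6 without running.
  H10: runs — D2 8->16; result 96.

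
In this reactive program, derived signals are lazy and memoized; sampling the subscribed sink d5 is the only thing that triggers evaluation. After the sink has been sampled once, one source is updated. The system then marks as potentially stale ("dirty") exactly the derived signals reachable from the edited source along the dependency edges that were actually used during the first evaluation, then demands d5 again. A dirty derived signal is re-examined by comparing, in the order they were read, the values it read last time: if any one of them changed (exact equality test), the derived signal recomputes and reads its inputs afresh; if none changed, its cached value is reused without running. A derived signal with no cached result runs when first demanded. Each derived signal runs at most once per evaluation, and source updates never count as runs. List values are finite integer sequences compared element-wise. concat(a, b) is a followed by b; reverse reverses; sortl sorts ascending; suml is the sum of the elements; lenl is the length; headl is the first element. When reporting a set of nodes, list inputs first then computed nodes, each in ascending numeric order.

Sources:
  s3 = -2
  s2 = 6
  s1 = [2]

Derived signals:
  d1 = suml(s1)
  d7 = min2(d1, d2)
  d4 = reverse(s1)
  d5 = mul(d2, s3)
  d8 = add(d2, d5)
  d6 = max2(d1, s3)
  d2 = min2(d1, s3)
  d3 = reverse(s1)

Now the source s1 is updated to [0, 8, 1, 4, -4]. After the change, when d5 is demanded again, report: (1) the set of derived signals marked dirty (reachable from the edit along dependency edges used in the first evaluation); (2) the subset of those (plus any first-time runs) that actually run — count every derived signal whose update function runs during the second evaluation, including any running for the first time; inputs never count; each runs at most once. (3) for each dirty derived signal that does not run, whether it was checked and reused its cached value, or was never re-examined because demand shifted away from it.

The edit dirties: d1, d2, d5.
2 derived signals run: d1, d2.
Cache hits after checking: d5.
Note the absorption at d2: it re-runs yet its value is the same, leaving the output's value untouched.

First demand of the output computes:
  d1 = suml([2]) = 2
  d2 = min2(2, -2) = -2
  d5 = mul(-2, -2) = 4

After the edit, cleaning proceeds:
  d1: a read changed (s1 [2]->[0, 8, 1, 4, -4]) — executes, giving 9.
  d2: a read changed (d1 2->9) — executes, giving -2 — identical to its old value.
  d5: dirty, but its reads are unchanged (d2 unchanged, s3 unchanged); cached 4 stands.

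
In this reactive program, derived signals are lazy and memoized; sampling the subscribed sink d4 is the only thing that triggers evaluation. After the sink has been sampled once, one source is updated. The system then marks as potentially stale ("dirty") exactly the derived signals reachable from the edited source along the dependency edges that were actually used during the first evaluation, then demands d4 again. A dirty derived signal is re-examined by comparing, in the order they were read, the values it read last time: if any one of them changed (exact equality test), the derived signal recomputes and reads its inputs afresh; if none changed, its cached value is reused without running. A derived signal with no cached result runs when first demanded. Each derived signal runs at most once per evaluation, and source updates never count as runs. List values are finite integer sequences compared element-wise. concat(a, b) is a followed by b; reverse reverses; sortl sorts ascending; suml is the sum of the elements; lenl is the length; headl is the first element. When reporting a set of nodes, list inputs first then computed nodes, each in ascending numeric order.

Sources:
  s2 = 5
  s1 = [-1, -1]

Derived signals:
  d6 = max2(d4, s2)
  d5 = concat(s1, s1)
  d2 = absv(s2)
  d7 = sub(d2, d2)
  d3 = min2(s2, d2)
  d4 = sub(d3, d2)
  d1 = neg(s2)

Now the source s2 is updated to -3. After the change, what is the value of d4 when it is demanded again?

Demanding d4 again yields -6.

First demand of the output computes:
  d2 = absv(5) = 5
  d3 = min2(5, 5) = 5
  d4 = sub(5, 5) = 0

After the edit, cleaning proceeds:
  d2: a read changed (s2 5->-3) — executes, giving 3.
  d3: a read changed (s2 5->-3; d2 5->3) — executes, giving -3.
  d4: a read changed (d3 5->-3; d2 5->3) — executes, giving -6.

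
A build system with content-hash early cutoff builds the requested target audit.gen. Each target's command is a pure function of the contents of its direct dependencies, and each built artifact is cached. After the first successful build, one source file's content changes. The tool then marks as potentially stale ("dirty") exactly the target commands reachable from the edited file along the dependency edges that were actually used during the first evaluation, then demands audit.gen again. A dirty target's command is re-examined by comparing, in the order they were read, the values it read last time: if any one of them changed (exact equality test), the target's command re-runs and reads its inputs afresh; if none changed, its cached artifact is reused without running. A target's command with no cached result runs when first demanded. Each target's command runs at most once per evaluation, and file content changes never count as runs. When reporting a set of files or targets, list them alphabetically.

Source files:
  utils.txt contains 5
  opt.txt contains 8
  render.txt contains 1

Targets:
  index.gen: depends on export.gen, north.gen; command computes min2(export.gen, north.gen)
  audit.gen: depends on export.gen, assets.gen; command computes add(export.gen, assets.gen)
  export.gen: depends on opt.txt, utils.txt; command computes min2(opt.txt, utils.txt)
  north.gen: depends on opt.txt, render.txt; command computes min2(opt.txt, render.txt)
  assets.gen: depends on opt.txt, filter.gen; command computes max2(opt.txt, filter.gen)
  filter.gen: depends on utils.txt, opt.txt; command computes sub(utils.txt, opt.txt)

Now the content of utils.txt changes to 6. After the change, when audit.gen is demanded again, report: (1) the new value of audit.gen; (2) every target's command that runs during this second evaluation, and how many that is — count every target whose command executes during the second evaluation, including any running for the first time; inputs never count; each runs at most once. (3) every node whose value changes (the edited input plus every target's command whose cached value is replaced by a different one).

New value of audit.gen: 14.
Target commands that run: assets.gen, audit.gen, export.gen, filter.gen — 4 in total.
Values that change: audit.gen, export.gen, filter.gen, utils.txt.

First evaluation (everything demanded from the output):
  export.gen = min2(8, 5) = 5
  filter.gen = sub(5, 8) = -3
  assets.gen = max2(8, -3) = 8
  audit.gen = add(5, 8) = 13

Propagation after the edit:
  export.gen: runs — utils.txt 5->6; result 6.
  filter.gen: runs — utils.txt 5->6; result -2.
  assets.gen: runs — filter.gen -3->-2; result 8 (same value as before).
  audit.gen: runs — export.gen 5->6; result 14.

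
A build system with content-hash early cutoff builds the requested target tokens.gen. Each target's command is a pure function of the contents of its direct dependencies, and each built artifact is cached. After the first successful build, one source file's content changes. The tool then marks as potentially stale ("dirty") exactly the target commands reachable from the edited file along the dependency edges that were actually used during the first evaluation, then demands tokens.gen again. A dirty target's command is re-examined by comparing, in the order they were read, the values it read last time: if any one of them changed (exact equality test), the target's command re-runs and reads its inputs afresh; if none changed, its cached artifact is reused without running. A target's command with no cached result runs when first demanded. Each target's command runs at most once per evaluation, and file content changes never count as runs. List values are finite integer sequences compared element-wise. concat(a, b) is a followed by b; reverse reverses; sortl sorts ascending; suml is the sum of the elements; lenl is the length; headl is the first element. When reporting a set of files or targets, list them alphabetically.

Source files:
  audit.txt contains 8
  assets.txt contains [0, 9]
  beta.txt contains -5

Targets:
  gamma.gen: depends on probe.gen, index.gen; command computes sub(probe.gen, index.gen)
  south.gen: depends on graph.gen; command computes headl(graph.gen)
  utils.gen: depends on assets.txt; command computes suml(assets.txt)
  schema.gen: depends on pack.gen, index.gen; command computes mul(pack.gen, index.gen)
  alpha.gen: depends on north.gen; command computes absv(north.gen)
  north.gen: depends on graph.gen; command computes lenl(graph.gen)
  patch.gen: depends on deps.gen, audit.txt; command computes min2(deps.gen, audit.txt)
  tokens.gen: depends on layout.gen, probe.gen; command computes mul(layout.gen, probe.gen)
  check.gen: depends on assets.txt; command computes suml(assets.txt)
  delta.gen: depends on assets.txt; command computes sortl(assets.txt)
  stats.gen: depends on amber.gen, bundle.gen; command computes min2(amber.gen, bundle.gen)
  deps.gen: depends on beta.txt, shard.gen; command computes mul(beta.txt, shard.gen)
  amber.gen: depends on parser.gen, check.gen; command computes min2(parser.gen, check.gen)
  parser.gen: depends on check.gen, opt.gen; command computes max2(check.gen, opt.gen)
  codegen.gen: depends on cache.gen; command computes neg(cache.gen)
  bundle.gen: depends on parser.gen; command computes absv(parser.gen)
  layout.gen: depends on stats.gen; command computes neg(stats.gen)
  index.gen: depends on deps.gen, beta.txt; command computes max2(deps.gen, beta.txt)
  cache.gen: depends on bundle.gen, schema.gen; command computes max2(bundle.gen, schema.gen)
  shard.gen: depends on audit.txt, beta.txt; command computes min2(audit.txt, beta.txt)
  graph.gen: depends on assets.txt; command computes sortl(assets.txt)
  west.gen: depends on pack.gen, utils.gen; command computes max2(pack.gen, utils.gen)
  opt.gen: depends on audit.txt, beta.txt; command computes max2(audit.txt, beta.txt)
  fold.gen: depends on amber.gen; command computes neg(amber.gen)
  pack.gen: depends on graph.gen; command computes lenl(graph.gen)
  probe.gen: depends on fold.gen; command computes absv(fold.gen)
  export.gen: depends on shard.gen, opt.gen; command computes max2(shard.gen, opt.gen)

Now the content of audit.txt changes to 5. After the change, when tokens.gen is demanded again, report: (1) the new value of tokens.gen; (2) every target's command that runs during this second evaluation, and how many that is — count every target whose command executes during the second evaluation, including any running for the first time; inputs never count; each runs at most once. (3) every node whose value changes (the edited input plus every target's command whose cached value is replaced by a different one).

New value of tokens.gen: -81.
Target commands that run: opt.gen, parser.gen — 2 in total.
Values that change: audit.txt, opt.gen.
Key observation: the change is absorbed at parser.gen — it re-runs but produces the same value, and the output's value is unchanged.

First evaluation (everything demanded from the output):
  check.gen = suml([0, 9]) = 9
  opt.gen = max2(8, -5) = 8
  parser.gen = max2(9, 8) = 9
  amber.gen = min2(9, 9) = 9
  bundle.gen = absv(9) = 9
  fold.gen = neg(9) = -9
  probe.gen = absv(-9) = 9
  stats.gen = min2(9, 9) = 9
  layout.gen = neg(9) = -9
  tokens.gen = mul(-9, 9) = -81

Propagation after the edit:
  opt.gen: runs — audit.txt 8->5; result 5.
  parser.gen: runs — opt.gen 8->5; result 9 (same value as before).
  amber.gen: checked — values it read are unchanged (parser.gen unchanged, check.gen unchanged); reused cached 9 without running.
  bundle.gen: checked — values it read are unchanged (parser.gen unchanged); reused cached 9 without running.
  fold.gen: checked — values it read are unchanged (amber.gen unchanged); reused cached -9 without running.
  probe.gen: checked — values it read are unchanged (fold.gen unchanged); reused cached 9 without running.
  stats.gen: checked — values it read are unchanged (amber.gen unchanged, bundle.gen unchanged); reused cached 9 without running.
  layout.gen: checked — values it read are unchanged (stats.gen unchanged); reused cached -9 without running.
  tokens.gen: checked — values it read are unchanged (layout.gen unchanged, probe.gen unchanged); reused cached -81 without running.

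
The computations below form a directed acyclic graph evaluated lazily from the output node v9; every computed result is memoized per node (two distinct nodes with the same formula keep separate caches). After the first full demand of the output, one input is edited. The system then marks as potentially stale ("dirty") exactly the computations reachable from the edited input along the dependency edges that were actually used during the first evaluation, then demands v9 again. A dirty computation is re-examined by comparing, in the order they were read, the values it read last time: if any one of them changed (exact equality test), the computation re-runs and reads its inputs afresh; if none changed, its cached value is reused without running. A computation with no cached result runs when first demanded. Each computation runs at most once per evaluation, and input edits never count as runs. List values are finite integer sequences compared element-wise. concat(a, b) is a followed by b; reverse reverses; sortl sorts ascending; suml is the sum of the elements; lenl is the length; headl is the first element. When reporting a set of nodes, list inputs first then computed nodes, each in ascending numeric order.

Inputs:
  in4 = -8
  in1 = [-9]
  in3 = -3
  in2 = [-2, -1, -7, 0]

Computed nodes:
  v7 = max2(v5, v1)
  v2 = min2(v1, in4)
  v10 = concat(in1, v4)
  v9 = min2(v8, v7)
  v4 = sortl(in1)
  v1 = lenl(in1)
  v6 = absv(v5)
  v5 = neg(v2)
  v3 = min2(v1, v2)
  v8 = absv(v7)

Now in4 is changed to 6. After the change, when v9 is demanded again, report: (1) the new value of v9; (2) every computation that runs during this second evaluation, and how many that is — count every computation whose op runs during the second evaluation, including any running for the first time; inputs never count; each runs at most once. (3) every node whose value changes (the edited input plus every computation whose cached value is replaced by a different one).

First demand of the output computes:
  v1 = lenl([-9]) = 1
  v2 = min2(1, -8) = -8
  v5 = neg(-8) = 8
  v7 = max2(8, 1) = 8
  v8 = absv(8) = 8
  v9 = min2(8, 8) = 8

After the edit, cleaning proceeds:
  v2: a read changed (in4 -8->6) — executes, giving 1.
  v5: a read changed (v2 -8->1) — executes, giving -1.
  v7: a read changed (v5 8->-1) — executes, giving 1.
  v8: a read changed (v7 8->1) — executes, giving 1.
  v9: a read changed (v8 8->1; v7 8->1) — executes, giving 1.

Demanding v9 again yields 1.
5 computations run: v2, v5, v7, v8, v9.
The nodes whose values change: in4, v2, v5, v7, v8, v9.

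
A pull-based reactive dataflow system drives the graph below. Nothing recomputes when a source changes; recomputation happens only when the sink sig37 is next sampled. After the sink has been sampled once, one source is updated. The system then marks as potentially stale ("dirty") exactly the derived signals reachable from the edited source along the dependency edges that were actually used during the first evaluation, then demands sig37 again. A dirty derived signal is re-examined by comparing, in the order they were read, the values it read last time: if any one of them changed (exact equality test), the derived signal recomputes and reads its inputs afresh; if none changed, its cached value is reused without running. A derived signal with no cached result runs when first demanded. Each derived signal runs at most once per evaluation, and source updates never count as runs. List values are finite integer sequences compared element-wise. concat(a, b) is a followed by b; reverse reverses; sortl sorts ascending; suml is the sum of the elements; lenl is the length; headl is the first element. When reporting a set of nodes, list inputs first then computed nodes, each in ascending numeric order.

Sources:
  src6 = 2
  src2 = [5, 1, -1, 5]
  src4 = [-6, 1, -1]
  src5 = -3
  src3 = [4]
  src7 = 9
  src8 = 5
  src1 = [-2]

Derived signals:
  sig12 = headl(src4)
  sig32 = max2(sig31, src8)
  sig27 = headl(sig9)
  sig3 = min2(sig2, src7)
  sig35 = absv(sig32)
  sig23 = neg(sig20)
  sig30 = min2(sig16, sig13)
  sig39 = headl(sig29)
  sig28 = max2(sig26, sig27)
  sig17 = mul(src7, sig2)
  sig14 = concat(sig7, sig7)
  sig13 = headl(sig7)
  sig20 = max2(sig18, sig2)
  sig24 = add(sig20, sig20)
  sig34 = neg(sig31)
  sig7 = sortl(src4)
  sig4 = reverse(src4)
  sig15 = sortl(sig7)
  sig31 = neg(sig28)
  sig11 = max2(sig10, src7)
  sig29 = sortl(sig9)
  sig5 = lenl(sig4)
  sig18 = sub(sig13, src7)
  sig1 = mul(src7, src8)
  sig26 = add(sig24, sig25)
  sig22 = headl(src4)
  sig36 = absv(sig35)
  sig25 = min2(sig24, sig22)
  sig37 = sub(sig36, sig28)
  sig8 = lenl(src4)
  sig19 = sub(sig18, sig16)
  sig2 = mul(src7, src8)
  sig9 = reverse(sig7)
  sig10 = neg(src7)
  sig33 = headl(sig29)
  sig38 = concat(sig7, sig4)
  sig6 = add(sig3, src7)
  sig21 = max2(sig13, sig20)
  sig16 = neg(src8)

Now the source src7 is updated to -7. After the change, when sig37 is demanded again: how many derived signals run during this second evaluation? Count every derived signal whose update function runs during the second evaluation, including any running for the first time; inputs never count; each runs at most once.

Derived signals that run: sig2, sig18, sig20, sig24, sig25, sig26, sig28, sig31, sig32, sig37 — 10 in total.
Key observation: the cutoff stops propagation at sig35 — its inputs' values are unchanged, so it reuses its cache.

First evaluation (everything demanded from the output):
  sig2 = mul(9, 5) = 45
  sig7 = sortl([-6, 1, -1]) = [-6, -1, 1]
  sig9 = reverse([-6, -1, 1]) = [1, -1, -6]
  sig13 = headl([-6, -1, 1]) = -6
  sig18 = sub(-6, 9) = -15
  sig20 = max2(-15, 45) = 45
  sig22 = headl([-6, 1, -1]) = -6
  sig24 = add(45, 45) = 90
  sig25 = min2(90, -6) = -6
  sig26 = add(90, -6) = 84
  sig27 = headl([1, -1, -6]) = 1
  sig28 = max2(84, 1) = 84
  sig31 = neg(84) = -84
  sig32 = max2(-84, 5) = 5
  sig35 = absv(5) = 5
  sig36 = absv(5) = 5
  sig37 = sub(5, 84) = -79

Propagation after the edit:
  sig2: runs — src7 9->-7; result -35.
  sig18: runs — src7 9->-7; result 1.
  sig20: runs — sig18 -15->1; sig2 45->-35; result 1.
  sig24: runs — sig20 45->1; sig20 45->1; result 2.
  sig25: runs — sig24 90->2; result -6 (same value as before).
  sig26: runs — sig24 90->2; result -4.
  sig28: runs — sig26 84->-4; result 1.
  sig31: runs — sig28 84->1; result -1.
  sig32: runs — sig31 -84->-1; result 5 (same value as before).
  sig35: checked — values it read are unchanged (sig32 unchanged); reused cached 5 without running.
  sig36: checked — values it read are unchanged (sig35 unchanged); reused cached 5 without running.
  sig37: runs — sig28 84->1; result 4.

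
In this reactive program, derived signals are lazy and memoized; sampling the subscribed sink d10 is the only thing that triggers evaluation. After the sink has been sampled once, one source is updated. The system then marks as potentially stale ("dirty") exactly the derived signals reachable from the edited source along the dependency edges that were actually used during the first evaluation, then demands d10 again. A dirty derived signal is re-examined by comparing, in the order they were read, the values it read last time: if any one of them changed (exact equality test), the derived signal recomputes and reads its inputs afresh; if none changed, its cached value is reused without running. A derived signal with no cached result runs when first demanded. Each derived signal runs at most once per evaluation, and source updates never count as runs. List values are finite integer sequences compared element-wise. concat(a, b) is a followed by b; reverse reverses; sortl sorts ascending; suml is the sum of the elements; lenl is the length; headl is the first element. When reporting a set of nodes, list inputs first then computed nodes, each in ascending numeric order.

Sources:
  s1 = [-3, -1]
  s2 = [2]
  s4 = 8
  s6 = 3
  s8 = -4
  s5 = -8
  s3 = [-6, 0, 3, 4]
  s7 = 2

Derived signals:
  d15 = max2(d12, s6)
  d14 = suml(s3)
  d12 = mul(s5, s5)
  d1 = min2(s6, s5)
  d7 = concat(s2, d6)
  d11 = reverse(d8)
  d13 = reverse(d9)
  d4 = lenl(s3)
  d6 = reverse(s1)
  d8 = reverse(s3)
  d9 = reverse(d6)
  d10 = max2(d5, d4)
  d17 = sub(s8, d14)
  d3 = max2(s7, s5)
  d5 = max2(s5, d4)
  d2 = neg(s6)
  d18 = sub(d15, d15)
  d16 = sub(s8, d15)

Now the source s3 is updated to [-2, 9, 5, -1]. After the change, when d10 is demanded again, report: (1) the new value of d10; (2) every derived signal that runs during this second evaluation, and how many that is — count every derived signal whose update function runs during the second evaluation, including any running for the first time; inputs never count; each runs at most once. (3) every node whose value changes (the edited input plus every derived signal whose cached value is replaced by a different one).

Demanding d10 again yields 4.
1 derived signals run: d4.
The nodes whose values change: s3.
Note the absorption at d4: it re-runs yet its value is the same, leaving the output's value untouched.

First demand of the output computes:
  d4 = lenl([-6, 0, 3, 4]) = 4
  d5 = max2(-8, 4) = 4
  d10 = max2(4, 4) = 4

After the edit, cleaning proceeds:
  d4: a read changed (s3 [-6, 0, 3, 4]->[-2, 9, 5, -1]) — executes, giving 4 — identical to its old value.
  d5: dirty, but its reads are unchanged (s5 unchanged, d4 unchanged); cached 4 stands.
  d10: dirty, but its reads are unchanged (d5 unchanged, d4 unchanged); cached 4 stands.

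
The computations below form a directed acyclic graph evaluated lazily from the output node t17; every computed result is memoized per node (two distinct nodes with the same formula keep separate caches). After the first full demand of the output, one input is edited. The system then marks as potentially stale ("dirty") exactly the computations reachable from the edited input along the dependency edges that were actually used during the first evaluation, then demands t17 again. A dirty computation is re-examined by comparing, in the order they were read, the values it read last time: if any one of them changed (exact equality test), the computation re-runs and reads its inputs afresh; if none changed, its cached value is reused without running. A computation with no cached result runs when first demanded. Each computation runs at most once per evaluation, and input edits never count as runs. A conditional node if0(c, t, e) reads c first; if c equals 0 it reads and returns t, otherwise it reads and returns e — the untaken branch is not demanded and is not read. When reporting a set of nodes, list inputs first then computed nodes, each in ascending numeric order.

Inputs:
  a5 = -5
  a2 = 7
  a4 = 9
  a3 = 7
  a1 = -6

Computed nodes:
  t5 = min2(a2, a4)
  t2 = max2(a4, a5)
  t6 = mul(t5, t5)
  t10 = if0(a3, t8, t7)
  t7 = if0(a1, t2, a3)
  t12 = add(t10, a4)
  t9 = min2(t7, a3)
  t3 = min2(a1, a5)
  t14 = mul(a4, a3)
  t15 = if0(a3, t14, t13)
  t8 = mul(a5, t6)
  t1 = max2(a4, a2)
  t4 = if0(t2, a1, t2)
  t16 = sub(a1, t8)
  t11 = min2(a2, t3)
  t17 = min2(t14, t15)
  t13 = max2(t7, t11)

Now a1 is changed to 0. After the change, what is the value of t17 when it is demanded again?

Demanding t17 again yields 9.
Note the branch switch — t2 had no cache and runs now for the first time.

First demand of the output computes:
  t3 = min2(-6, -5) = -6
  t7 = if0(a1=-6 -> else branch a3) = 7
  t11 = min2(7, -6) = -6
  t13 = max2(7, -6) = 7
  t14 = mul(9, 7) = 63
  t15 = if0(a3=7 -> else branch t13) = 7
  t17 = min2(63, 7) = 7

After the edit, cleaning proceeds:
  t2: had never run; runs now, result 9.
  t3: a read changed (a1 -6->0) — executes, giving -5.
  t7: a read changed (a1 -6->0) — executes, giving 9.
  t11: a read changed (t3 -6->-5) — executes, giving -5.
  t13: a read changed (t7 7->9; t11 -6->-5) — executes, giving 9.
  t15: a read changed (t13 7->9) — executes, giving 9.
  t17: a read changed (t15 7->9) — executes, giving 9.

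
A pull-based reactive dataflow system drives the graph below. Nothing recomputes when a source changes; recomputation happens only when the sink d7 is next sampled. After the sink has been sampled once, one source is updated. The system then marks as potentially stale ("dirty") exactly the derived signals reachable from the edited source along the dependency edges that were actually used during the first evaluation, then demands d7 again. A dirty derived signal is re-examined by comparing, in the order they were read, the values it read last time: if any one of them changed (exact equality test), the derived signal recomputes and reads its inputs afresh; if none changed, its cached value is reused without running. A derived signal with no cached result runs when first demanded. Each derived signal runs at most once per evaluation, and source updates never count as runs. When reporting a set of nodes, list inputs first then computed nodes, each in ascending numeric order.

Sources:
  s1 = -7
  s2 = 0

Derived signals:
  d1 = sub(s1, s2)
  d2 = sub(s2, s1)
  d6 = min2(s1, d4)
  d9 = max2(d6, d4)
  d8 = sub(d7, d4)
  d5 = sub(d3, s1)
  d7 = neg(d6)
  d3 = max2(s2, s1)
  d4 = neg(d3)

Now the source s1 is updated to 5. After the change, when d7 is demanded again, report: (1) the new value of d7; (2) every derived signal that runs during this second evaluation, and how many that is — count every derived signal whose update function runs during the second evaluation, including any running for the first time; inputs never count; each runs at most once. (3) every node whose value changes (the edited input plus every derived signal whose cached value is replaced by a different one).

New value of d7: 5.
Derived signals that run: d3, d4, d6, d7 — 4 in total.
Values that change: s1, d3, d4, d6, d7.

First evaluation (everything demanded from the output):
  d3 = max2(0, -7) = 0
  d4 = neg(0) = 0
  d6 = min2(-7, 0) = -7
  d7 = neg(-7) = 7

Propagation after the edit:
  d3: runs — s1 -7->5; result 5.
  d4: runs — d3 0->5; result -5.
  d6: runs — s1 -7->5; d4 0->-5; result -5.
  d7: runs — d6 -7->-5; result 5.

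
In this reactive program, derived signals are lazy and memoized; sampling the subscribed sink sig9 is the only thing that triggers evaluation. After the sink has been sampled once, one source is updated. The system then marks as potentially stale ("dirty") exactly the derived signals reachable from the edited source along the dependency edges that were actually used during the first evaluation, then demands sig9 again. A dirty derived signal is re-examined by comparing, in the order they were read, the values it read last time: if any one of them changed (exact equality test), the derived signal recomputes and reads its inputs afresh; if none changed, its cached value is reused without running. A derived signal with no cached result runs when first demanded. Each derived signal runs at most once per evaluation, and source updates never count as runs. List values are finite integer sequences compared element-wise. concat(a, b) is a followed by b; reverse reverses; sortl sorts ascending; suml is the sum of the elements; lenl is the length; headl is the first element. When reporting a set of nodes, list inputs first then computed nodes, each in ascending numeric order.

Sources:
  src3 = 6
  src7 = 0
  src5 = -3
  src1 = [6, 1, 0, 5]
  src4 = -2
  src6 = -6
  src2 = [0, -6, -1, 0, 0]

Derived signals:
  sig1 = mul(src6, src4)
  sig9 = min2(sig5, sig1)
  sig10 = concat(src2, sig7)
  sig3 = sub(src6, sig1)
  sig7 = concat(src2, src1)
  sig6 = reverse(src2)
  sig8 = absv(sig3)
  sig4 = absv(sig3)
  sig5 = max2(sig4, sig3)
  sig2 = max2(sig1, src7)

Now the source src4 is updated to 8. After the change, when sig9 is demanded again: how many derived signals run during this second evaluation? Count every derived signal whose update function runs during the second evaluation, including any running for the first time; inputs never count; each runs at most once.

First demand of the output computes:
  sig1 = mul(-6, -2) = 12
  sig3 = sub(-6, 12) = -18
  sig4 = absv(-18) = 18
  sig5 = max2(18, -18) = 18
  sig9 = min2(18, 12) = 12

After the edit, cleaning proceeds:
  sig1: a read changed (src4 -2->8) — executes, giving -48.
  sig3: a read changed (sig1 12->-48) — executes, giving 42.
  sig4: a read changed (sig3 -18->42) — executes, giving 42.
  sig5: a read changed (sig4 18->42; sig3 -18->42) — executes, giving 42.
  sig9: a read changed (sig5 18->42; sig1 12->-48) — executes, giving -48.

5 derived signals run: sig1, sig3, sig4, sig5, sig9.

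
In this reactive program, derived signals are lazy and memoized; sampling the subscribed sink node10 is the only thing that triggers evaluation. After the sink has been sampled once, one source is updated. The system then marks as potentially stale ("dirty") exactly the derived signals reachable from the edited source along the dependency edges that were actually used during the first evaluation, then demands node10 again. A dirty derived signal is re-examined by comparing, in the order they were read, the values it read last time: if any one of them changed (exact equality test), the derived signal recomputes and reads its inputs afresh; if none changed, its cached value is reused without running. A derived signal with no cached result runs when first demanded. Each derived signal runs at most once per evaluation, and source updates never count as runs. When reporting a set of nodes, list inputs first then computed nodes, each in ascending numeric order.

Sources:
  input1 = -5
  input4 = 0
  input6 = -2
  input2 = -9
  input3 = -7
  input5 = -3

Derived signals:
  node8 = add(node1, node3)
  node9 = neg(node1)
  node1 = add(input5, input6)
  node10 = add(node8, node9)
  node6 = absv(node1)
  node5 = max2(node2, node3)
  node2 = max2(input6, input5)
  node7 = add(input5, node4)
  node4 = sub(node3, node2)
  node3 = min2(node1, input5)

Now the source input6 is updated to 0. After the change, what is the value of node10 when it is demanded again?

Demanding node10 again yields -3.

First demand of the output computes:
  node1 = add(-3, -2) = -5
  node3 = min2(-5, -3) = -5
  node8 = add(-5, -5) = -10
  node9 = neg(-5) = 5
  node10 = add(-10, 5) = -5

After the edit, cleaning proceeds:
  node1: a read changed (input6 -2->0) — executes, giving -3.
  node3: a read changed (node1 -5->-3) — executes, giving -3.
  node8: a read changed (node1 -5->-3; node3 -5->-3) — executes, giving -6.
  node9: a read changed (node1 -5->-3) — executes, giving 3.
  node10: a read changed (node8 -10->-6; node9 5->3) — executes, giving -3.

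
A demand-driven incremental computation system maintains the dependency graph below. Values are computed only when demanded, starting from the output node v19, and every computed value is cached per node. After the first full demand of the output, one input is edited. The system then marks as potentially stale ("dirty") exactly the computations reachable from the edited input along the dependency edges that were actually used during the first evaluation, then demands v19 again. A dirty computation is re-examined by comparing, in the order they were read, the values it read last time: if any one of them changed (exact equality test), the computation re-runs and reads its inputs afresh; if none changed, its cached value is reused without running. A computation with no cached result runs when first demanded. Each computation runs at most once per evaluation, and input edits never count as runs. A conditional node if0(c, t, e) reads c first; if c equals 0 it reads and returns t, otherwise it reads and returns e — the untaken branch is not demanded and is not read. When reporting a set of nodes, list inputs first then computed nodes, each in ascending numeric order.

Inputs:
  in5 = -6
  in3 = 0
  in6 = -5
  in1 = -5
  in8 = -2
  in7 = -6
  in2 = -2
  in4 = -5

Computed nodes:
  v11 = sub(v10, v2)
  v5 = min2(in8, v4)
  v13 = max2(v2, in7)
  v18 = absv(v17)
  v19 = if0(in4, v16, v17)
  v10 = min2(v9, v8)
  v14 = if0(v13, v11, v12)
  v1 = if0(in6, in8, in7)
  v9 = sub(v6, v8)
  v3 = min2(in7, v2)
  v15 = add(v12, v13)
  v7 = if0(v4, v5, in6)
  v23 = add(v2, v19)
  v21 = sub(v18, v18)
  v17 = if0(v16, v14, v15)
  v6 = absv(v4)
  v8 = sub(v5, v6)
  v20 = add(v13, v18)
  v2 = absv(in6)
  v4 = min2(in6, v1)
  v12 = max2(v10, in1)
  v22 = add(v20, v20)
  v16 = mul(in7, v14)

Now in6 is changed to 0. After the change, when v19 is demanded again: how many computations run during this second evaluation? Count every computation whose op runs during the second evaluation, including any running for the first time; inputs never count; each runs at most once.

First evaluation (everything demanded from the output):
  v1 = if0(in6=-5 -> else branch in7) = -6
  v2 = absv(-5) = 5
  v4 = min2(-5, -6) = -6
  v5 = min2(-2, -6) = -6
  v6 = absv(-6) = 6
  v8 = sub(-6, 6) = -12
  v9 = sub(6, -12) = 18
  v10 = min2(18, -12) = -12
  v12 = max2(-12, -5) = -5
  v13 = max2(5, -6) = 5
  v14 = if0(v13=5 -> else branch v12) = -5
  v15 = add(-5, 5) = 0
  v16 = mul(-6, -5) = 30
  v17 = if0(v16=30 -> else branch v15) = 0
  v19 = if0(in4=-5 -> else branch v17) = 0

Propagation after the edit:
  v1: runs — in6 -5->0; result -2.
  v2: runs — in6 -5->0; result 0.
  v4: runs — in6 -5->0; v1 -6->-2; result -2.
  v5: runs — v4 -6->-2; result -2.
  v6: runs — v4 -6->-2; result 2.
  v8: runs — v5 -6->-2; v6 6->2; result -4.
  v9: runs — v6 6->2; v8 -12->-4; result 6.
  v10: runs — v9 18->6; v8 -12->-4; result -4.
  v11: demanded for the first time — runs, produces -4.
  v12: runs — v10 -12->-4; result -4.
  v13: runs — v2 5->0; result 0.
  v14: runs — v13 5->0; v12 -5->-4; result -4.
  v15: runs — v12 -5->-4; v13 5->0; result -4.
  v16: runs — v14 -5->-4; result 24.
  v17: runs — v16 30->24; v15 0->-4; result -4.
  v19: runs — v17 0->-4; result -4.

Key observation: a condition flipped, so demand reaches new nodes — v11 runs for the first time.

Computations that run: v1, v2, v4, v5, v6, v8, v9, v10, v11, v12, v13, v14, v15, v16, v17, v19 — 16 in total.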